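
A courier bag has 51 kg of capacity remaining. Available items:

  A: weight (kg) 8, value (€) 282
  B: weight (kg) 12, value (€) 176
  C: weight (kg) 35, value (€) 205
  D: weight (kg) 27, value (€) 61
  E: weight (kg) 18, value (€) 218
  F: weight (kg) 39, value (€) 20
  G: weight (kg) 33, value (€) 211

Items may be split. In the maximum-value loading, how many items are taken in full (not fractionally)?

3

Ratios (sorted): A 35.25, B 14.67, E 12.11, G 6.39, C 5.86, D 2.26, F 0.51
take A (8 @ 282); take B (12 @ 176); take E (18 @ 218); take 13/33 of G → 83.12. Capacity used 51/51.
3 item(s) taken whole; one partial (take 13/33 of G).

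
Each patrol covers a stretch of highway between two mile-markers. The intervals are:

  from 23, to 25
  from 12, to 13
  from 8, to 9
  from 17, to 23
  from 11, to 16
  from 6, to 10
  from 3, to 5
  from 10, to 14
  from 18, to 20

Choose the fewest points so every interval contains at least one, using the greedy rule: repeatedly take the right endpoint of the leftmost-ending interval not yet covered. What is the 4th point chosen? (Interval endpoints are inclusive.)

20

Process intervals by earliest right end; each time one isn't hit yet, stab at its right endpoint.
Sorted: [3,5] [8,9] [6,10] [12,13] [10,14] [11,16] [18,20] [17,23] [23,25]
{[3,5]} hit by 5; {[8,9],[6,10]} hit by 9; {[12,13],[10,14],[11,16]} hit by 13; {[18,20],[17,23]} hit by 20; {[23,25]} hit by 25.
Points: 5, 9, 13, 20, 25 (5 total).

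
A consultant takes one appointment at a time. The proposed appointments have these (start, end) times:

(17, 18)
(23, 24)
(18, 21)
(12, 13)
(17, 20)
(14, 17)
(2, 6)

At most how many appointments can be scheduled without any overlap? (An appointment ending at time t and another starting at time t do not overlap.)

6

Sorted by end: (2,6)  (12,13)  (14,17)  (17,18)  (17,20)  (18,21)  (23,24)
take (2,6); take (12,13); take (14,17); take (17,18); skip (17,20); take (18,21); take (23,24).
Selected 6 appointments.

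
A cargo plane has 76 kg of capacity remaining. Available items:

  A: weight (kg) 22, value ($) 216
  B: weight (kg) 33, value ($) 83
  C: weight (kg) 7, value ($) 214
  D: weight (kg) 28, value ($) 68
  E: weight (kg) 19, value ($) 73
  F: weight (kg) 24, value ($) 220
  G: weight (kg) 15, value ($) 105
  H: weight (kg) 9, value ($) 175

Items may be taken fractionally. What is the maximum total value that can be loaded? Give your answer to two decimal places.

923.00

Greedy by value/weight ratio, highest first.
Ratios (sorted): C 30.57, H 19.44, A 9.82, F 9.17, G 7.00, E 3.84, B 2.52, D 2.43
take C (7 @ 214); take H (9 @ 175); take A (22 @ 216); take F (24 @ 220); take 14/15 of G → 98.00. Capacity used 76/76.
Total value = 923.00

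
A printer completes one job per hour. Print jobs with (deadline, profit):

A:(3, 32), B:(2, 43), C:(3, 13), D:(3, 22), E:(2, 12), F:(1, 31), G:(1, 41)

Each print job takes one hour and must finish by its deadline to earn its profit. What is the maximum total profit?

116

Sort by profit descending; place each in the latest free slot ≤ its deadline.
By profit: B(d2,43), G(d1,41), A(d3,32), F(d1,31), D(d3,22), C(d3,13), E(d2,12)
B→slot 2; G→slot 1; A→slot 3; F skipped; D skipped; C skipped; E skipped.
Profit = 41 + 43 + 32 = 116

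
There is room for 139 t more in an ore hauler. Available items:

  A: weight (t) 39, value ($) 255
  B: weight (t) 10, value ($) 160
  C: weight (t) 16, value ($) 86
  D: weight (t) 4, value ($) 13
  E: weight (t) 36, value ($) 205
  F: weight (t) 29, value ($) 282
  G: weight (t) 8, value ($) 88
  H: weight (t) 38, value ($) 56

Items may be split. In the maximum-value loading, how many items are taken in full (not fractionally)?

Greedy by value/weight ratio, highest first.
Ratios (sorted): B 16.00, G 11.00, F 9.72, A 6.54, E 5.69, C 5.38, D 3.25, H 1.47
take B (10 @ 160); take G (8 @ 88); take F (29 @ 282); take A (39 @ 255); take E (36 @ 205); take C (16 @ 86); take 1/4 of D → 3.25. Capacity used 139/139.
6 item(s) taken whole; one partial (take 1/4 of D).

6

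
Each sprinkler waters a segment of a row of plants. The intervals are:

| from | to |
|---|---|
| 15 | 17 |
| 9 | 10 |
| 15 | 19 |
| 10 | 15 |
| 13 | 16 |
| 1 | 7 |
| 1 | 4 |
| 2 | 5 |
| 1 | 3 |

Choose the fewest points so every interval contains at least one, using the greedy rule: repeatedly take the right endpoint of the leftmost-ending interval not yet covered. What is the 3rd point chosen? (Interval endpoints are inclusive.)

Sort by right endpoint; whenever an interval is uncovered, place a point at its right end.
Sorted: [1,3] [1,4] [2,5] [1,7] [9,10] [10,15] [13,16] [15,17] [15,19]
{[1,3],[1,4],[2,5],[1,7]} hit by 3; {[9,10],[10,15]} hit by 10; {[13,16],[15,17],[15,19]} hit by 16.
Points: 3, 10, 16 (3 total).

16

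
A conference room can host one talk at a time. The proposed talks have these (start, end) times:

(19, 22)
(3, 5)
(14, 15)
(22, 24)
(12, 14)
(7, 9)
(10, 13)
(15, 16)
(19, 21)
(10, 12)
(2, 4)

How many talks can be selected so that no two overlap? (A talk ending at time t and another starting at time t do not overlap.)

8

Greedy by earliest finish: after sorting by end time, pick each interval compatible with the last pick.
Sorted by end: (2,4)  (3,5)  (7,9)  (10,12)  (10,13)  (12,14)  (14,15)  (15,16)  (19,21)  (19,22)  (22,24)
take (2,4); take (7,9); take (10,12); take (12,14); take (14,15); take (15,16); take (19,21); take (22,24).
Selected 8 talks.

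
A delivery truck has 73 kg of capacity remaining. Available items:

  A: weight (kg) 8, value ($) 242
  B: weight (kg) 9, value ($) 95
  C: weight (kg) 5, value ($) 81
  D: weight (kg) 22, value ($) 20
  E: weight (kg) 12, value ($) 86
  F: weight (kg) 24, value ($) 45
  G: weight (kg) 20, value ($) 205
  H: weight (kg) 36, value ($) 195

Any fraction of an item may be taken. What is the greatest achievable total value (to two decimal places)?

811.92

Ratios (sorted): A 30.25, C 16.20, B 10.56, G 10.25, E 7.17, H 5.42, F 1.88, D 0.91
take A (8 @ 242); take C (5 @ 81); take B (9 @ 95); take G (20 @ 205); take E (12 @ 86); take 19/36 of H → 102.92. Capacity used 73/73.
Total value = 811.92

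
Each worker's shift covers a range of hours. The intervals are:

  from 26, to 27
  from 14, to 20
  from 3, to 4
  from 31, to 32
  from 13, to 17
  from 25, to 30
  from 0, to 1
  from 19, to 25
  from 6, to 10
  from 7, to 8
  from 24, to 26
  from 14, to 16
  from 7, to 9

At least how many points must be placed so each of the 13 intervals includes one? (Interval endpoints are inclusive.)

7

Sort by right endpoint; whenever an interval is uncovered, place a point at its right end.
Sorted: [0,1] [3,4] [7,8] [7,9] [6,10] [14,16] [13,17] [14,20] [19,25] [24,26] [26,27] [25,30] [31,32]
{[0,1]} hit by 1; {[3,4]} hit by 4; {[7,8],[7,9],[6,10]} hit by 8; {[14,16],[13,17],[14,20]} hit by 16; {[19,25],[24,26]} hit by 25; {[26,27],[25,30]} hit by 27; {[31,32]} hit by 32.
Points: 1, 4, 8, 16, 25, 27, 32 (7 total).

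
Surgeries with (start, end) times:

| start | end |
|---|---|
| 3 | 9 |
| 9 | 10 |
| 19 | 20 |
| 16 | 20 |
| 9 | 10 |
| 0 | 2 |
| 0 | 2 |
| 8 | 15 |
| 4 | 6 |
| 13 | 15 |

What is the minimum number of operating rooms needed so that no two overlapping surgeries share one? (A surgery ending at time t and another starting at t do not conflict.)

3

The answer is the maximum number of intervals overlapping at any instant.
Events (time:±→running): 0:+→1 0:+→2 2:-→1 2:-→0 3:+→1 4:+→2 6:-→1 8:+→2 9:-→1 9:+→2 9:+→3 … peak 3.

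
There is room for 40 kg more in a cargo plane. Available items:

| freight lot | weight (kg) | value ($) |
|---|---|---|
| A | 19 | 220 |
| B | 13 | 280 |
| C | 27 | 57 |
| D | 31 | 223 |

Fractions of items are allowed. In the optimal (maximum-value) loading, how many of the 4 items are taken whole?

2

Sort by value per unit weight and fill in that order.
Ratios (sorted): B 21.54, A 11.58, D 7.19, C 2.11
take B (13 @ 280); take A (19 @ 220); take 8/31 of D → 57.55. Capacity used 40/40.
2 item(s) taken whole; one partial (take 8/31 of D).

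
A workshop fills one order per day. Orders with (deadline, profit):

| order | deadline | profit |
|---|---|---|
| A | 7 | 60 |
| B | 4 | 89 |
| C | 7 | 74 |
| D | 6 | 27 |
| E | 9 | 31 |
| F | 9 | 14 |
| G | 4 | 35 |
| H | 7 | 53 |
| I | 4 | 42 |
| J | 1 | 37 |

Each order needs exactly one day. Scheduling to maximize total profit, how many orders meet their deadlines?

9

By profit: B(d4,89), C(d7,74), A(d7,60), H(d7,53), I(d4,42), J(d1,37), G(d4,35), E(d9,31), D(d6,27), F(d9,14)
B→slot 4; C→slot 7; A→slot 6; H→slot 5; I→slot 3; J→slot 1; G→slot 2; E→slot 9; D skipped; F→slot 8.
9 of 10 scheduled.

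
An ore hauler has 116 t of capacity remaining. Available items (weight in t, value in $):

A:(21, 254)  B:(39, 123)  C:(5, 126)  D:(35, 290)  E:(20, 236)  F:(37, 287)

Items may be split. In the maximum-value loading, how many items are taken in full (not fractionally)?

Ratios (sorted): C 25.20, A 12.10, E 11.80, D 8.29, F 7.76, B 3.15
take C (5 @ 126); take A (21 @ 254); take E (20 @ 236); take D (35 @ 290); take 35/37 of F → 271.49. Capacity used 116/116.
4 item(s) taken whole; one partial (take 35/37 of F).

4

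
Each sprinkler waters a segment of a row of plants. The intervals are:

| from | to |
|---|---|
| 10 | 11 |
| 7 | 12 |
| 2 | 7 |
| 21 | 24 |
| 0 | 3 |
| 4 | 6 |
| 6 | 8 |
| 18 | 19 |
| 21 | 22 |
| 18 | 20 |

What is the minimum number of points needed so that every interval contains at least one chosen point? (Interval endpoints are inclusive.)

5

By right end: [0,3]  [4,6]  [2,7]  [6,8]  [10,11]  [7,12]  [18,19]  [18,20]  [21,22]  [21,24]
[0,3] uncovered → point at 3; [4,6] uncovered → point at 6; [10,11] uncovered → point at 11; [18,19] uncovered → point at 19; [21,22] uncovered → point at 22.
Points: 3, 6, 11, 19, 22 (5 total).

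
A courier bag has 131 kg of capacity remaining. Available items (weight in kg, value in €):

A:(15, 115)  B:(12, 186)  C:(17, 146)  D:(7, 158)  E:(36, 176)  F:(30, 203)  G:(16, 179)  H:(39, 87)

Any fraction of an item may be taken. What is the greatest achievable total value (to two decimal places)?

1153.22

Sort by value per unit weight and fill in that order.
Order: D (158/7=22.57) > B (186/12=15.50) > G (179/16=11.19) > C (146/17=8.59) > A (115/15=7.67) > F (203/30=6.77) > E (176/36=4.89) > H (87/39=2.23)
Fill: take D (7 @ 158) → take B (12 @ 186) → take G (16 @ 179) → take C (17 @ 146) → take A (15 @ 115) → take F (30 @ 203) → take 34/36 of E → 166.22; 131/131 used.
Total value = 1153.22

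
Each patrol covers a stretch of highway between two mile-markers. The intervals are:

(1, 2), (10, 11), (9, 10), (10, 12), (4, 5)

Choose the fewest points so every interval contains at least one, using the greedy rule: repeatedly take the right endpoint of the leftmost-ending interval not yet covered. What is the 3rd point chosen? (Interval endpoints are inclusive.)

10

Process intervals by earliest right end; each time one isn't hit yet, stab at its right endpoint.
By right end: [1,2]  [4,5]  [9,10]  [10,11]  [10,12]
[1,2] uncovered → point at 2; [4,5] uncovered → point at 5; [9,10] uncovered → point at 10.
Points: 2, 5, 10 (3 total).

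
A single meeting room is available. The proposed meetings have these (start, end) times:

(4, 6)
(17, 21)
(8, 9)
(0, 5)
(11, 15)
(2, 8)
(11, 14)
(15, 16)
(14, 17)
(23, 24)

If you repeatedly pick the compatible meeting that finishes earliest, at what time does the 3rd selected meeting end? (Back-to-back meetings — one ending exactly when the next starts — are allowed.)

Order by finish time; keep every interval that doesn't clash with the previous kept one.
By end time: (0,5), (4,6), (2,8), (8,9), (11,14), (11,15), (15,16), (14,17), (17,21), (23,24).
Pick (0,5); next start ≥ 5 → (8,9); next start ≥ 9 → (11,14); next start ≥ 14 → (15,16); next start ≥ 16 → (17,21); next start ≥ 21 → (23,24).
Selected: (0,5) (8,9) (11,14) (15,16) (17,21) (23,24)

14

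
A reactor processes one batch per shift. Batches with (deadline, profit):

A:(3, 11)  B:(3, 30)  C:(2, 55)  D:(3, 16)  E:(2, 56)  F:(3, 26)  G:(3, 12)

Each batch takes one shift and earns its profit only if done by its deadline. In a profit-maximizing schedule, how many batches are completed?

3

Take jobs in profit order; each goes to the latest open slot no later than its deadline.
Profit order: E=56 C=55 B=30 F=26 D=16 G=12 A=11
Assign: E→slot 2, C→slot 1, B→slot 3, F skipped, D skipped, G skipped, A skipped.
Slots: [1:C] [2:E] [3:B]
3 of 7 scheduled.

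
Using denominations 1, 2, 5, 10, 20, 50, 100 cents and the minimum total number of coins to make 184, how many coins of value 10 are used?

1

Greedy: take as many of the largest coin as possible, then repeat with the remainder.
184 − 1×100→84 − 1×50→34 − 1×20→14 − 1×10→4 − 2×2→0
Count of 10: 1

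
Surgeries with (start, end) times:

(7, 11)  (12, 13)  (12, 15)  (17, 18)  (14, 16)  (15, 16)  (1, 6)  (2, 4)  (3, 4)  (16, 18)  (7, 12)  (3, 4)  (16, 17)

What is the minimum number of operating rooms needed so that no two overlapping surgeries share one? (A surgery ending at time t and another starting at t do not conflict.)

4

The answer is the maximum number of intervals overlapping at any instant.
starts: [1, 2, 3, 3, 7, 7, 12, 12, 14, 15, 16, 16, 17]
ends:   [4, 4, 4, 6, 11, 12, 13, 15, 16, 16, 17, 18, 18]
s1→1 s2→2 s3→3 s3→4  — peak 4.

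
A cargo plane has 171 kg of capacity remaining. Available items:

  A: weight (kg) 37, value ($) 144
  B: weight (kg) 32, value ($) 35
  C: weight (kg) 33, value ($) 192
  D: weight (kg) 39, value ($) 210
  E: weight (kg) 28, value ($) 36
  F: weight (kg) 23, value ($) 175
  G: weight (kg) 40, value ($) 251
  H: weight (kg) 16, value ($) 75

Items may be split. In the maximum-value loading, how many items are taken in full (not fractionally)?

5

Order: F (175/23=7.61) > G (251/40=6.28) > C (192/33=5.82) > D (210/39=5.38) > H (75/16=4.69) > A (144/37=3.89) > E (36/28=1.29) > B (35/32=1.09)
Fill: take F (23 @ 175) → take G (40 @ 251) → take C (33 @ 192) → take D (39 @ 210) → take H (16 @ 75) → take 20/37 of A → 77.84; 171/171 used.
5 item(s) taken whole; one partial (take 20/37 of A).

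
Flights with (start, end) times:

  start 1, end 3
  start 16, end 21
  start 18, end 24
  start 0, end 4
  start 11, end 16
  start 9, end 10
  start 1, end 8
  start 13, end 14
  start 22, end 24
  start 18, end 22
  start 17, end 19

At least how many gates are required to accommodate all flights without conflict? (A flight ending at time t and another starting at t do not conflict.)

The answer is the maximum number of intervals overlapping at any instant.
Events (time:±→running): 0:+→1 1:+→2 1:+→3 3:-→2 4:-→1 8:-→0 9:+→1 10:-→0 11:+→1 13:+→2 14:-→1 16:-→0 16:+→1 17:+→2 18:+→3 18:+→4 … peak 4.

4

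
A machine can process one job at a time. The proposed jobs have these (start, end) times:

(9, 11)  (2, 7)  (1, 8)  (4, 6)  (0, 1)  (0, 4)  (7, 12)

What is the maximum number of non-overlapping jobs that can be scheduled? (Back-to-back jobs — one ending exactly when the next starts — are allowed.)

3

By end time: (0,1), (0,4), (4,6), (2,7), (1,8), (9,11), (7,12).
Pick (0,1); next start ≥ 1 → (4,6); next start ≥ 6 → (9,11).
Selected 3 jobs.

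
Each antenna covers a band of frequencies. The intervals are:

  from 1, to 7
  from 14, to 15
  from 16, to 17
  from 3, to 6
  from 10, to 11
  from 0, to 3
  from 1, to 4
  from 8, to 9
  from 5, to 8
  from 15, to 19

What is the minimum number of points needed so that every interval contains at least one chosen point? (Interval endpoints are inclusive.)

5

Sort by right endpoint; whenever an interval is uncovered, place a point at its right end.
By right end: [0,3]  [1,4]  [3,6]  [1,7]  [5,8]  [8,9]  [10,11]  [14,15]  [16,17]  [15,19]
[0,3] uncovered → point at 3; [5,8] uncovered → point at 8; [10,11] uncovered → point at 11; [14,15] uncovered → point at 15; [16,17] uncovered → point at 17.
Points: 3, 8, 11, 15, 17 (5 total).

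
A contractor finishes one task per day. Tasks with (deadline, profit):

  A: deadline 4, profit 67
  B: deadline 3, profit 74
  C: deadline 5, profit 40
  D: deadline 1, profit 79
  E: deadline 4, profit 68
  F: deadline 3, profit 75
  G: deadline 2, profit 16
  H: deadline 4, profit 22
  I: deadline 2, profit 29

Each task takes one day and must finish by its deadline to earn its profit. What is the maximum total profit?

Profit order: D=79 F=75 B=74 E=68 A=67 C=40 I=29 H=22 G=16
Assign: D→slot 1, F→slot 3, B→slot 2, E→slot 4, A skipped, C→slot 5, I skipped, H skipped, G skipped.
Slots: [1:D] [2:B] [3:F] [4:E] [5:C]
Profit = 79 + 74 + 75 + 68 + 40 = 336

336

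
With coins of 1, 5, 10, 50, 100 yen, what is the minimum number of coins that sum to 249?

11

249 − 2×100→49 − 4×10→9 − 1×5→4 − 4×1→0
Total coins = 2 + 4 + 1 + 4 = 11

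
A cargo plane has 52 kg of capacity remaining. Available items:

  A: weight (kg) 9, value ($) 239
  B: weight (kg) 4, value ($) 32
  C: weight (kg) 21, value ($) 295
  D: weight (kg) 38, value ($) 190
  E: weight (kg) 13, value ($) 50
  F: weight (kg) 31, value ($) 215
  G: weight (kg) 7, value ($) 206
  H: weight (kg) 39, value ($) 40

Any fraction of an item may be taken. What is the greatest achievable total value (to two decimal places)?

848.29

Greedy by value/weight ratio, highest first.
Ratios (sorted): G 29.43, A 26.56, C 14.05, B 8.00, F 6.94, D 5.00, E 3.85, H 1.03
take G (7 @ 206); take A (9 @ 239); take C (21 @ 295); take B (4 @ 32); take 11/31 of F → 76.29. Capacity used 52/52.
Total value = 848.29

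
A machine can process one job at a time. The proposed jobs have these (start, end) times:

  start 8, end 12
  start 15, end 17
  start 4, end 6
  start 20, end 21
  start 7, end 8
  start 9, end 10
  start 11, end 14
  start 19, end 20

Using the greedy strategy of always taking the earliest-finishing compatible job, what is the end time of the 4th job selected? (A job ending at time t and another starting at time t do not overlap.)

14

Sorted by end: (4,6)  (7,8)  (9,10)  (8,12)  (11,14)  (15,17)  (19,20)  (20,21)
take (4,6); take (7,8); take (9,10); skip (8,12); take (11,14); take (15,17); take (19,20); take (20,21).
Selected: (4,6) (7,8) (9,10) (11,14) (15,17) (19,20) (20,21)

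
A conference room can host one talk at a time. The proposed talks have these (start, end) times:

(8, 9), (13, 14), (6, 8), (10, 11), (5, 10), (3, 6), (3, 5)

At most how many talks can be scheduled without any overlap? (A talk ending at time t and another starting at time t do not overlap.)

Greedy by earliest finish: after sorting by end time, pick each interval compatible with the last pick.
Sorted by end: (3,5)  (3,6)  (6,8)  (8,9)  (5,10)  (10,11)  (13,14)
take (3,5); skip (3,6); take (6,8); take (8,9); take (10,11); take (13,14).
Selected 5 talks.

5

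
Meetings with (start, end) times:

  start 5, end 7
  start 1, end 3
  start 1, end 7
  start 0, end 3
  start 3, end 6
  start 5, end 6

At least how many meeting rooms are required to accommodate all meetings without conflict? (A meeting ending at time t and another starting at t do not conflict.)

The answer is the maximum number of intervals overlapping at any instant.
Events (time:±→running): 0:+→1 1:+→2 1:+→3 3:-→2 3:-→1 3:+→2 5:+→3 5:+→4 … peak 4.

4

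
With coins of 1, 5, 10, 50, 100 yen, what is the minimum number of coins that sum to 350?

4

Greedy: take as many of the largest coin as possible, then repeat with the remainder.
350 − 3×100→50 − 1×50→0
Total coins = 3 + 1 = 4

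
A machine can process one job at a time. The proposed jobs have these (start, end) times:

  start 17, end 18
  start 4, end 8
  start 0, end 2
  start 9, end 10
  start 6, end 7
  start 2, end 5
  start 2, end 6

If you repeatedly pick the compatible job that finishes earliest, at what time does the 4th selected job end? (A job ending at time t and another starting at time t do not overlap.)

Sorted by end: (0,2)  (2,5)  (2,6)  (6,7)  (4,8)  (9,10)  (17,18)
take (0,2); take (2,5); take (6,7); take (9,10); take (17,18).
Selected: (0,2) (2,5) (6,7) (9,10) (17,18)

10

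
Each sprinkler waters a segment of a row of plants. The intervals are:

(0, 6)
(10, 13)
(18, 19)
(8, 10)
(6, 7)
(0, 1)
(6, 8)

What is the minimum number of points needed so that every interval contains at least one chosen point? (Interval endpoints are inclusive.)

Process intervals by earliest right end; each time one isn't hit yet, stab at its right endpoint.
Sorted: [0,1] [0,6] [6,7] [6,8] [8,10] [10,13] [18,19]
{[0,1],[0,6]} hit by 1; {[6,7],[6,8]} hit by 7; {[8,10],[10,13]} hit by 10; {[18,19]} hit by 19.
Points: 1, 7, 10, 19 (4 total).

4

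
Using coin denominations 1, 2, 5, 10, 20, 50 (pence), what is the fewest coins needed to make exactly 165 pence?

5

Use the largest denomination that fits, subtract, and repeat.
165 = 3×50 + 1×10 + 1×5
Total coins = 3 + 1 + 1 = 5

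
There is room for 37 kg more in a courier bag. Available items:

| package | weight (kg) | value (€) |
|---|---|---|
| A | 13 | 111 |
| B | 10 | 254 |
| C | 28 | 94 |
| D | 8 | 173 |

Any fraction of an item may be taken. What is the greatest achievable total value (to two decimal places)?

Greedy by value/weight ratio, highest first.
Order: B (254/10=25.40) > D (173/8=21.62) > A (111/13=8.54) > C (94/28=3.36)
Fill: take B (10 @ 254) → take D (8 @ 173) → take A (13 @ 111) → take 6/28 of C → 20.14; 37/37 used.
Total value = 558.14

558.14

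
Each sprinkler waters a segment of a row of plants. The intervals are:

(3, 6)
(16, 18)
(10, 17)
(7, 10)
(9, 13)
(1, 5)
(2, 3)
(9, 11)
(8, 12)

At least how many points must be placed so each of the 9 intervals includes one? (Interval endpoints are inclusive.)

3

Process intervals by earliest right end; each time one isn't hit yet, stab at its right endpoint.
Sorted: [2,3] [1,5] [3,6] [7,10] [9,11] [8,12] [9,13] [10,17] [16,18]
{[2,3],[1,5],[3,6]} hit by 3; {[7,10],[9,11],[8,12],[9,13],[10,17]} hit by 10; {[16,18]} hit by 18.
Points: 3, 10, 18 (3 total).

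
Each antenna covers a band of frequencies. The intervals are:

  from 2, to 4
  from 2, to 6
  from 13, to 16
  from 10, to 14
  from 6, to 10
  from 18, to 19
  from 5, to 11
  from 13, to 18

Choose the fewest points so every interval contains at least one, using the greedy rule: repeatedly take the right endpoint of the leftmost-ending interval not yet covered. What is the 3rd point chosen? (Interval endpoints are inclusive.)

16

Sort by right endpoint; whenever an interval is uncovered, place a point at its right end.
Sorted: [2,4] [2,6] [6,10] [5,11] [10,14] [13,16] [13,18] [18,19]
{[2,4],[2,6]} hit by 4; {[6,10],[5,11],[10,14]} hit by 10; {[13,16],[13,18]} hit by 16; {[18,19]} hit by 19.
Points: 4, 10, 16, 19 (4 total).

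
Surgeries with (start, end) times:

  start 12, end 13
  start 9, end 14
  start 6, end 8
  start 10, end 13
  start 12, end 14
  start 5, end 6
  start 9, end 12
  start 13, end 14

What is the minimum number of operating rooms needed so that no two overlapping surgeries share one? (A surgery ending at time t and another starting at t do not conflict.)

4

The answer is the maximum number of intervals overlapping at any instant.
starts: [5, 6, 9, 9, 10, 12, 12, 13]
ends:   [6, 8, 12, 13, 13, 14, 14, 14]
s5→1 e6→0 s6→1 e8→0 s9→1 s9→2 s10→3 e12→2 s12→3 s12→4  — peak 4.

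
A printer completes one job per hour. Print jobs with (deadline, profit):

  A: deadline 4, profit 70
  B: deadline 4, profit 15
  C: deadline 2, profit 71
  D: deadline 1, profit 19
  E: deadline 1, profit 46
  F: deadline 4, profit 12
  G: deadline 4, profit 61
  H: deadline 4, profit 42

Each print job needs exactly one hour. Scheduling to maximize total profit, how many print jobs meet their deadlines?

4

By profit: C(d2,71), A(d4,70), G(d4,61), E(d1,46), H(d4,42), D(d1,19), B(d4,15), F(d4,12)
C→slot 2; A→slot 4; G→slot 3; E→slot 1; H skipped; D skipped; B skipped; F skipped.
4 of 8 scheduled.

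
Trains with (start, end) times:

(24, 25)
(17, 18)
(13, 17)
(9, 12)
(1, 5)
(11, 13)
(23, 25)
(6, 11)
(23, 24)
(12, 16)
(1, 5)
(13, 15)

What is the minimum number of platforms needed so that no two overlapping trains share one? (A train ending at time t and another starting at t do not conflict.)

3

Events (time:±→running): 1:+→1 1:+→2 5:-→1 5:-→0 6:+→1 9:+→2 11:-→1 11:+→2 12:-→1 12:+→2 13:-→1 13:+→2 13:+→3 … peak 3.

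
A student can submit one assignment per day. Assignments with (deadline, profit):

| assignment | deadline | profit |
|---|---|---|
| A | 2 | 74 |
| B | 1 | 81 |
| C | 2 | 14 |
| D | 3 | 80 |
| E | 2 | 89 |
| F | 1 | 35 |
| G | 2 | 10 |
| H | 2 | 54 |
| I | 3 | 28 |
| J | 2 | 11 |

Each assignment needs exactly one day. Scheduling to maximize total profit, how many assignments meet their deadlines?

3

Take jobs in profit order; each goes to the latest open slot no later than its deadline.
By profit: E(d2,89), B(d1,81), D(d3,80), A(d2,74), H(d2,54), F(d1,35), I(d3,28), C(d2,14), J(d2,11), G(d2,10)
E→slot 2; B→slot 1; D→slot 3; A skipped; H skipped; F skipped; I skipped; C skipped; J skipped; G skipped.
3 of 10 scheduled.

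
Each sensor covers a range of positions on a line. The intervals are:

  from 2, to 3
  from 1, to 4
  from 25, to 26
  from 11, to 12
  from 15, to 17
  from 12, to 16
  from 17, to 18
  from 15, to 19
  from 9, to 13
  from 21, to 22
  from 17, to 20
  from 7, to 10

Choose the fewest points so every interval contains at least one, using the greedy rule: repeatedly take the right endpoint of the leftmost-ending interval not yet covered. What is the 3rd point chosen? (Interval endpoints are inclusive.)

Sort by right endpoint; whenever an interval is uncovered, place a point at its right end.
By right end: [2,3]  [1,4]  [7,10]  [11,12]  [9,13]  [12,16]  [15,17]  [17,18]  [15,19]  [17,20]  [21,22]  [25,26]
[2,3] uncovered → point at 3; [7,10] uncovered → point at 10; [11,12] uncovered → point at 12; [15,17] uncovered → point at 17; [21,22] uncovered → point at 22; [25,26] uncovered → point at 26.
Points: 3, 10, 12, 17, 22, 26 (6 total).

12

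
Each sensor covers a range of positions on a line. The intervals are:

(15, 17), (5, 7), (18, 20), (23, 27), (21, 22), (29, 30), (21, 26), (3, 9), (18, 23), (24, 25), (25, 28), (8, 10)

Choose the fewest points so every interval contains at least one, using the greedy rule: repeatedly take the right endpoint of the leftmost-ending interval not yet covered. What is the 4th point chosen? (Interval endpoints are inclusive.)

Sorted: [5,7] [3,9] [8,10] [15,17] [18,20] [21,22] [18,23] [24,25] [21,26] [23,27] [25,28] [29,30]
{[5,7],[3,9]} hit by 7; {[8,10]} hit by 10; {[15,17]} hit by 17; {[18,20]} hit by 20; {[21,22],[18,23]} hit by 22; {[24,25],[21,26],[23,27],[25,28]} hit by 25; {[29,30]} hit by 30.
Points: 7, 10, 17, 20, 22, 25, 30 (7 total).

20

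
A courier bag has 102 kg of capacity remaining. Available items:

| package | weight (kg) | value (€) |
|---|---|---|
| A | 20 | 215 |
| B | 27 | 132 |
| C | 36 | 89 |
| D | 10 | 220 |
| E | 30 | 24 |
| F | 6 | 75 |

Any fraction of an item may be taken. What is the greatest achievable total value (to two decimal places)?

733.40

Order: D (220/10=22.00) > F (75/6=12.50) > A (215/20=10.75) > B (132/27=4.89) > C (89/36=2.47) > E (24/30=0.80)
Fill: take D (10 @ 220) → take F (6 @ 75) → take A (20 @ 215) → take B (27 @ 132) → take C (36 @ 89) → take 3/30 of E → 2.40; 102/102 used.
Total value = 733.40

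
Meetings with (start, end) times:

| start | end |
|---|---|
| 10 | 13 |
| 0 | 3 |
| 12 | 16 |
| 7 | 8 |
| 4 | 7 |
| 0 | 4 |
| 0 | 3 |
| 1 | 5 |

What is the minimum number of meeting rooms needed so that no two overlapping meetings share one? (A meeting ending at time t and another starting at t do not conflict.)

starts: [0, 0, 0, 1, 4, 7, 10, 12]
ends:   [3, 3, 4, 5, 7, 8, 13, 16]
s0→1 s0→2 s0→3 s1→4  — peak 4.

4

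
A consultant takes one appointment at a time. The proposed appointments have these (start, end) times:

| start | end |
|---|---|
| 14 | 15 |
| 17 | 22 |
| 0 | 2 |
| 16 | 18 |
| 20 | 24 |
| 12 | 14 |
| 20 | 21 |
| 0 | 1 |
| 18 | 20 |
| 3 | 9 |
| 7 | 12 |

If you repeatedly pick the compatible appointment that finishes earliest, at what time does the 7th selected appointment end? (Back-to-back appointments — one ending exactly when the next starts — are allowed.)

Sort by end time and greedily take each interval whose start is ≥ the last chosen end.
Sorted by end: (0,1)  (0,2)  (3,9)  (7,12)  (12,14)  (14,15)  (16,18)  (18,20)  (20,21)  (17,22)  (20,24)
take (0,1); take (3,9); skip (7,12); take (12,14); take (14,15); take (16,18); take (18,20); take (20,21); skip (17,22).
Selected: (0,1) (3,9) (12,14) (14,15) (16,18) (18,20) (20,21)

21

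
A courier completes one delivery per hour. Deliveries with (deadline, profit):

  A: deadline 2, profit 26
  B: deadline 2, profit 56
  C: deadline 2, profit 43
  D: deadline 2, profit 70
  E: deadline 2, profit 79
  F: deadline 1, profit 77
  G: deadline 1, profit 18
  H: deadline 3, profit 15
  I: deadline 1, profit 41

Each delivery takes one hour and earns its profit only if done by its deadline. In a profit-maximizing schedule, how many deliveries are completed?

3

Sort by profit descending; place each in the latest free slot ≤ its deadline.
Profit order: E=79 F=77 D=70 B=56 C=43 I=41 A=26 G=18 H=15
Assign: E→slot 2, F→slot 1, D skipped, B skipped, C skipped, I skipped, A skipped, G skipped, H→slot 3.
Slots: [1:F] [2:E] [3:H]
3 of 9 scheduled.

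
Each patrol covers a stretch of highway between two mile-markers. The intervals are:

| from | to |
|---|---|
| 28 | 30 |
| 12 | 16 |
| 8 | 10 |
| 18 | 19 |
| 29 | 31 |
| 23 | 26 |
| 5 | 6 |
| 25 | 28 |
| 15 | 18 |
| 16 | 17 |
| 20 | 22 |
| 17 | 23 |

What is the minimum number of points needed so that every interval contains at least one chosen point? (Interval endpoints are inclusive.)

7

Process intervals by earliest right end; each time one isn't hit yet, stab at its right endpoint.
By right end: [5,6]  [8,10]  [12,16]  [16,17]  [15,18]  [18,19]  [20,22]  [17,23]  [23,26]  [25,28]  [28,30]  [29,31]
[5,6] uncovered → point at 6; [8,10] uncovered → point at 10; [12,16] uncovered → point at 16; [18,19] uncovered → point at 19; [20,22] uncovered → point at 22; [23,26] uncovered → point at 26; [28,30] uncovered → point at 30.
Points: 6, 10, 16, 19, 22, 26, 30 (7 total).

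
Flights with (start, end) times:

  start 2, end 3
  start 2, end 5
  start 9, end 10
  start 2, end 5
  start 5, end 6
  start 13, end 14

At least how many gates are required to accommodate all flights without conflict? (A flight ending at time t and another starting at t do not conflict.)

Count concurrent intervals with a sweep; the peak is the room count.
Events (time:±→running): 2:+→1 2:+→2 2:+→3 … peak 3.

3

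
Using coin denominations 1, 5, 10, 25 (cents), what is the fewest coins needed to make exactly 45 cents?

45 = 1×25 + 2×10
Total coins = 1 + 2 = 3

3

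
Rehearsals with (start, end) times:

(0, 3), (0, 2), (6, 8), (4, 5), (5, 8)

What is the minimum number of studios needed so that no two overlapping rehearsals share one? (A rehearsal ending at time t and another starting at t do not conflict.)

The answer is the maximum number of intervals overlapping at any instant.
starts: [0, 0, 4, 5, 6]
ends:   [2, 3, 5, 8, 8]
s0→1 s0→2  — peak 2.

2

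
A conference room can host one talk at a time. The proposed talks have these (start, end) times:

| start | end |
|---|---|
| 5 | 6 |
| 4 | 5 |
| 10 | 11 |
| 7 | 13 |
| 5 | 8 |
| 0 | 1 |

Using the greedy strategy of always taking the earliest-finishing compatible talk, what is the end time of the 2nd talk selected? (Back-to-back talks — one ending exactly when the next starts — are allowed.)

Sort by end time and greedily take each interval whose start is ≥ the last chosen end.
Sorted by end: (0,1)  (4,5)  (5,6)  (5,8)  (10,11)  (7,13)
take (0,1); take (4,5); take (5,6); skip (5,8); take (10,11).
Selected: (0,1) (4,5) (5,6) (10,11)

5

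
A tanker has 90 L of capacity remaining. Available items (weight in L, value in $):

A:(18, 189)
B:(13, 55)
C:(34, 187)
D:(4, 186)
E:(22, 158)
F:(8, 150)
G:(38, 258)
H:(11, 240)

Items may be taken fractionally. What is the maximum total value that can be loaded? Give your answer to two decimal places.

1106.32

Greedy by value/weight ratio, highest first.
Order: D (186/4=46.50) > H (240/11=21.82) > F (150/8=18.75) > A (189/18=10.50) > E (158/22=7.18) > G (258/38=6.79) > C (187/34=5.50) > B (55/13=4.23)
Fill: take D (4 @ 186) → take H (11 @ 240) → take F (8 @ 150) → take A (18 @ 189) → take E (22 @ 158) → take 27/38 of G → 183.32; 90/90 used.
Total value = 1106.32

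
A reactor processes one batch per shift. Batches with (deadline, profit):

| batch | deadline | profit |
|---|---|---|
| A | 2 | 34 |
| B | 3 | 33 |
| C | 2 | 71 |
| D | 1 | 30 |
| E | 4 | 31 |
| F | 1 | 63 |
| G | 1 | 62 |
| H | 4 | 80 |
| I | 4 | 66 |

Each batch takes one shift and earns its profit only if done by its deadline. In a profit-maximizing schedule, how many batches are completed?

Take jobs in profit order; each goes to the latest open slot no later than its deadline.
By profit: H(d4,80), C(d2,71), I(d4,66), F(d1,63), G(d1,62), A(d2,34), B(d3,33), E(d4,31), D(d1,30)
H→slot 4; C→slot 2; I→slot 3; F→slot 1; G skipped; A skipped; B skipped; E skipped; D skipped.
4 of 9 scheduled.

4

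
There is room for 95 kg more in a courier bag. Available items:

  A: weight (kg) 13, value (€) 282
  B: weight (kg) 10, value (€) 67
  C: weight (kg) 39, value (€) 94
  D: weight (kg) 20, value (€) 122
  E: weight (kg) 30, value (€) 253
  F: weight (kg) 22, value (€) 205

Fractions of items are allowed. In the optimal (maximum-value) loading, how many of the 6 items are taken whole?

Greedy by value/weight ratio, highest first.
Order: A (282/13=21.69) > F (205/22=9.32) > E (253/30=8.43) > B (67/10=6.70) > D (122/20=6.10) > C (94/39=2.41)
Fill: take A (13 @ 282) → take F (22 @ 205) → take E (30 @ 253) → take B (10 @ 67) → take D (20 @ 122); 95/95 used.
5 item(s) taken whole.

5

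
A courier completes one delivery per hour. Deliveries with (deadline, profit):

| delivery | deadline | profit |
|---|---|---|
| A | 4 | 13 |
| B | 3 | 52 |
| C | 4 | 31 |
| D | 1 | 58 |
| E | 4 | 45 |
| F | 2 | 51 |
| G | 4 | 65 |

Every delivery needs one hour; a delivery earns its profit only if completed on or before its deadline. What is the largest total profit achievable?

By profit: G(d4,65), D(d1,58), B(d3,52), F(d2,51), E(d4,45), C(d4,31), A(d4,13)
G→slot 4; D→slot 1; B→slot 3; F→slot 2; E skipped; C skipped; A skipped.
Profit = 58 + 51 + 52 + 65 = 226

226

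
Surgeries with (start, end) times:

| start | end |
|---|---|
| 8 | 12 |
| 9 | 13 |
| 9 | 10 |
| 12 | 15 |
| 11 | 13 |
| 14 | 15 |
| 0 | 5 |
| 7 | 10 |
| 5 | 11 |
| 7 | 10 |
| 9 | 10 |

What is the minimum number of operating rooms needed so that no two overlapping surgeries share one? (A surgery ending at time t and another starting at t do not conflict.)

Events (time:±→running): 0:+→1 5:-→0 5:+→1 7:+→2 7:+→3 8:+→4 9:+→5 9:+→6 9:+→7 … peak 7.

7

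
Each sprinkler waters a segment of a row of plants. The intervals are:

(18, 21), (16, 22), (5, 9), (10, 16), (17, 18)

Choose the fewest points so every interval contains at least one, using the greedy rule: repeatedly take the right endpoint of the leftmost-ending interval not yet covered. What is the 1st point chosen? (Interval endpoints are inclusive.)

By right end: [5,9]  [10,16]  [17,18]  [18,21]  [16,22]
[5,9] uncovered → point at 9; [10,16] uncovered → point at 16; [17,18] uncovered → point at 18.
Points: 9, 16, 18 (3 total).

9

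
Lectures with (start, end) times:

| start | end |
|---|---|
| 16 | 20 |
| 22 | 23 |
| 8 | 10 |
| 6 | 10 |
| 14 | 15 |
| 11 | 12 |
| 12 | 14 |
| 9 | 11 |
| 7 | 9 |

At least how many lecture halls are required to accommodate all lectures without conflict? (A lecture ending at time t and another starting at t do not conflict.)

The answer is the maximum number of intervals overlapping at any instant.
Events (time:±→running): 6:+→1 7:+→2 8:+→3 … peak 3.

3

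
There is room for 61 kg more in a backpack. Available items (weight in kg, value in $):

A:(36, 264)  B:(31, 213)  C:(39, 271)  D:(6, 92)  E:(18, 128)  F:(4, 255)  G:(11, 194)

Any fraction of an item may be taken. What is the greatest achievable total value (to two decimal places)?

833.44

Greedy by value/weight ratio, highest first.
Order: F (255/4=63.75) > G (194/11=17.64) > D (92/6=15.33) > A (264/36=7.33) > E (128/18=7.11) > C (271/39=6.95) > B (213/31=6.87)
Fill: take F (4 @ 255) → take G (11 @ 194) → take D (6 @ 92) → take A (36 @ 264) → take 4/18 of E → 28.44; 61/61 used.
Total value = 833.44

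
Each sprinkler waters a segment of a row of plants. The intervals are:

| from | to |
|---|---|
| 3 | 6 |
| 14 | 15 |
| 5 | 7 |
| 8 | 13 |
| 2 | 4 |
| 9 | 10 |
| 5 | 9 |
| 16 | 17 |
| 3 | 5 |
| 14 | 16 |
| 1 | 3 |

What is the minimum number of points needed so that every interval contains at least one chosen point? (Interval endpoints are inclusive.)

By right end: [1,3]  [2,4]  [3,5]  [3,6]  [5,7]  [5,9]  [9,10]  [8,13]  [14,15]  [14,16]  [16,17]
[1,3] uncovered → point at 3; [5,7] uncovered → point at 7; [9,10] uncovered → point at 10; [14,15] uncovered → point at 15; [16,17] uncovered → point at 17.
Points: 3, 7, 10, 15, 17 (5 total).

5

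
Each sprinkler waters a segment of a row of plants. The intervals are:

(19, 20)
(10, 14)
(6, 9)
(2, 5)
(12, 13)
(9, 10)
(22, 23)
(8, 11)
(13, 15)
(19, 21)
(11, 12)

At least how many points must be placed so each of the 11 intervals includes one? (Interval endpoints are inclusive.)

Process intervals by earliest right end; each time one isn't hit yet, stab at its right endpoint.
Sorted: [2,5] [6,9] [9,10] [8,11] [11,12] [12,13] [10,14] [13,15] [19,20] [19,21] [22,23]
{[2,5]} hit by 5; {[6,9],[9,10],[8,11]} hit by 9; {[11,12],[12,13],[10,14]} hit by 12; {[13,15]} hit by 15; {[19,20],[19,21]} hit by 20; {[22,23]} hit by 23.
Points: 5, 9, 12, 15, 20, 23 (6 total).

6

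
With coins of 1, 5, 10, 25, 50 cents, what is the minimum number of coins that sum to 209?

Greedy: take as many of the largest coin as possible, then repeat with the remainder.
209 − 4×50→9 − 1×5→4 − 4×1→0
Total coins = 4 + 1 + 4 = 9

9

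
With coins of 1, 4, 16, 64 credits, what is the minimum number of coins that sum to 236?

8

Greedy: take as many of the largest coin as possible, then repeat with the remainder.
236 − 3×64→44 − 2×16→12 − 3×4→0
Total coins = 3 + 2 + 3 = 8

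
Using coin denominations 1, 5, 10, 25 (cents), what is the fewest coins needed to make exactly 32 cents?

Use the largest denomination that fits, subtract, and repeat.
32 = 1×25 + 1×5 + 2×1
Total coins = 1 + 1 + 2 = 4

4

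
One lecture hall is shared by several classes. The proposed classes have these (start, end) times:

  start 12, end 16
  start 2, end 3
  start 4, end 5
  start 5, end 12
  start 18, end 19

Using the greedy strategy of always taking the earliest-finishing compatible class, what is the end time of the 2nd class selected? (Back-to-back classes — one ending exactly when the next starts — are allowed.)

5

Greedy by earliest finish: after sorting by end time, pick each interval compatible with the last pick.
Sorted by end: (2,3)  (4,5)  (5,12)  (12,16)  (18,19)
take (2,3); take (4,5); take (5,12); take (12,16); take (18,19).
Selected: (2,3) (4,5) (5,12) (12,16) (18,19)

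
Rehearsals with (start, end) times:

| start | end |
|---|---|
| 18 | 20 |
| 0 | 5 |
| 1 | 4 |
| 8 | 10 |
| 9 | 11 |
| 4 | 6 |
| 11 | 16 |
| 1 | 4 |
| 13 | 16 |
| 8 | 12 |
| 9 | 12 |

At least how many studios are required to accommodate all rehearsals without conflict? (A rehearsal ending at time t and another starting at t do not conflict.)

4

Events (time:±→running): 0:+→1 1:+→2 1:+→3 4:-→2 4:-→1 4:+→2 5:-→1 6:-→0 8:+→1 8:+→2 9:+→3 9:+→4 … peak 4.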